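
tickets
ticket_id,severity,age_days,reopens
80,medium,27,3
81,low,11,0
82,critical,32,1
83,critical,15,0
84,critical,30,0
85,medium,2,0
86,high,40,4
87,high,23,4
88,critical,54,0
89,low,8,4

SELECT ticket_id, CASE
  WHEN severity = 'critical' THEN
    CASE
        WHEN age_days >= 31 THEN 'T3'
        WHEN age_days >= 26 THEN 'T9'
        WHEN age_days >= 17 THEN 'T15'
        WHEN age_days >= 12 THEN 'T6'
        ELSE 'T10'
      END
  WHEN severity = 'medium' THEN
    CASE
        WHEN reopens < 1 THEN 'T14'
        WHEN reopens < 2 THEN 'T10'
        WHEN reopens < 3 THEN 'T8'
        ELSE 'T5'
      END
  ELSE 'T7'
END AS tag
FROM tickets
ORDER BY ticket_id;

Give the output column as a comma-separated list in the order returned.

ticket_id=80: severity='medium' → inner[ELSE] → T5
ticket_id=81: severity='low' → outer ELSE → T7
ticket_id=82: severity='critical' → inner[age_days >= 31] → T3
ticket_id=83: severity='critical' → inner[age_days >= 12] → T6
ticket_id=84: severity='critical' → inner[age_days >= 26] → T9
ticket_id=85: severity='medium' → inner[reopens < 1] → T14
ticket_id=86: severity='high' → outer ELSE → T7
ticket_id=87: severity='high' → outer ELSE → T7
ticket_id=88: severity='critical' → inner[age_days >= 31] → T3
ticket_id=89: severity='low' → outer ELSE → T7

T5, T7, T3, T6, T9, T14, T7, T7, T3, T7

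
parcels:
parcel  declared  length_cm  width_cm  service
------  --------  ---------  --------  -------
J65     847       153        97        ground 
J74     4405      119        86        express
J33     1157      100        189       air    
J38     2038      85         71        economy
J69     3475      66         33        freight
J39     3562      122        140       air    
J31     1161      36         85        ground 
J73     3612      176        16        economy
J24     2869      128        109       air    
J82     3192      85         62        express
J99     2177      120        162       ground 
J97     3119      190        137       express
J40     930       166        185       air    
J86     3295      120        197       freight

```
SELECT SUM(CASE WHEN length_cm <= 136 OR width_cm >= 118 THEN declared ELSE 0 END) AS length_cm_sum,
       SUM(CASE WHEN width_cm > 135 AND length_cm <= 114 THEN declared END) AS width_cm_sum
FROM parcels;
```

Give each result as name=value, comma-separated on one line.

length_cm_sum=31380, width_cm_sum=1157

[length_cm_sum: length_cm <= 136 OR width_cm >= 118]
parcel=J65: ✗
parcel=J74: ✓ → 4405
parcel=J33: ✓ → 1157
parcel=J38: ✓ → 2038
parcel=J69: ✓ → 3475
parcel=J39: ✓ → 3562
parcel=J31: ✓ → 1161
parcel=J73: ✗
parcel=J24: ✓ → 2869
parcel=J82: ✓ → 3192
parcel=J99: ✓ → 2177
parcel=J97: ✓ → 3119
parcel=J40: ✓ → 930
parcel=J86: ✓ → 3295
length_cm_sum = 4405 + 1157 + 2038 + 3475 + 3562 + 1161 + 2869 + 3192 + 2177 + 3119 + 930 + 3295 = 31380
—
[width_cm_sum: width_cm > 135 AND length_cm <= 114]
parcel=J65: ✗
parcel=J74: ✗
parcel=J33: ✓ → 1157
parcel=J38: ✗
parcel=J69: ✗
parcel=J39: ✗
parcel=J31: ✗
parcel=J73: ✗
parcel=J24: ✗
parcel=J82: ✗
parcel=J99: ✗
parcel=J97: ✗
parcel=J40: ✗
parcel=J86: ✗
width_cm_sum = 1157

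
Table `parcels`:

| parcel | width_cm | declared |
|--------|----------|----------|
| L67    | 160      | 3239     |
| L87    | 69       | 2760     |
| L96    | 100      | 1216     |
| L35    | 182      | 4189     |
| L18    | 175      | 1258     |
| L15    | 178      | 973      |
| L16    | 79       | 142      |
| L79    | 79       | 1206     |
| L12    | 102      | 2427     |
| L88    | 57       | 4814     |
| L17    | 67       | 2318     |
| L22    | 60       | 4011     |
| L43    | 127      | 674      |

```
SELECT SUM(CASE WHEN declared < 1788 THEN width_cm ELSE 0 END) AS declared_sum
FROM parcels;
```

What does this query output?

738

parcel=L67: ✗
parcel=L87: ✗
parcel=L96: ✓ → 100
parcel=L35: ✗
parcel=L18: ✓ → 175
parcel=L15: ✓ → 178
parcel=L16: ✓ → 79
parcel=L79: ✓ → 79
parcel=L12: ✗
parcel=L88: ✗
parcel=L17: ✗
parcel=L22: ✗
parcel=L43: ✓ → 127
declared_sum = 100 + 175 + 178 + 79 + 79 + 127 = 738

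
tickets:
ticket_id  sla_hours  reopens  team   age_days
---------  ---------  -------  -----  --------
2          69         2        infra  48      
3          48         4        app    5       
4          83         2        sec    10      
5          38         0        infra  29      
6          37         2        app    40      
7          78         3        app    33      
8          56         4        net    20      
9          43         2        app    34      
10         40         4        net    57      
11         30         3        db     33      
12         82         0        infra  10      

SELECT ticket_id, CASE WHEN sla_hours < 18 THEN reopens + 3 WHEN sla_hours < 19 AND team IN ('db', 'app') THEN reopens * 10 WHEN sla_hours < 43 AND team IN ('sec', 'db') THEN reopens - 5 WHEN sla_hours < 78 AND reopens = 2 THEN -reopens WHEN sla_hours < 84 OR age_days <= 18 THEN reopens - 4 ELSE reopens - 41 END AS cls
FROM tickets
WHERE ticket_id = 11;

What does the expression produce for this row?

ticket_id = 11: sla_hours=30, reopens=3, team=db, age_days=33.
sla_hours < 18 → false
sla_hours < 19 AND team IN ('db', 'app') → false
sla_hours < 43 AND team IN ('sec', 'db') → true → -2

-2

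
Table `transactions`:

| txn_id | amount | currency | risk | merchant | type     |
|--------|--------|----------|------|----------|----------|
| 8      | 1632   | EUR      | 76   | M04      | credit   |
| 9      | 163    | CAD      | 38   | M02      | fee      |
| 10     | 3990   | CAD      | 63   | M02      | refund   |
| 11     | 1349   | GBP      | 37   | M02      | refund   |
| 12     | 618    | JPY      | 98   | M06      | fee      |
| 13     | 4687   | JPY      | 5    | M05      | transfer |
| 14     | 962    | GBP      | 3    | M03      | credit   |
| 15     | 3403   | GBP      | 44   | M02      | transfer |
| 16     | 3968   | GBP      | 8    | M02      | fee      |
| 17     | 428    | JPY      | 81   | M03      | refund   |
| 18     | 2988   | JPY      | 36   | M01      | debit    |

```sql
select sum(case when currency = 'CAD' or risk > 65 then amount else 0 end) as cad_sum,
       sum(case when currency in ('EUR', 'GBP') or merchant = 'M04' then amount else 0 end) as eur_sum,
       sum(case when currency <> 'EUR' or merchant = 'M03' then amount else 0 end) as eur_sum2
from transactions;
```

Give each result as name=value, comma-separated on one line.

cad_sum=6831, eur_sum=11314, eur_sum2=22556

[cad_sum: currency = 'CAD' or risk > 65]
txn_id=8: ✓ → 1632
txn_id=9: ✓ → 163
txn_id=10: ✓ → 3990
txn_id=11: ✗
txn_id=12: ✓ → 618
txn_id=13: ✗
txn_id=14: ✗
txn_id=15: ✗
txn_id=16: ✗
txn_id=17: ✓ → 428
txn_id=18: ✗
cad_sum = 1632 + 163 + 3990 + 618 + 428 = 6831
—
[eur_sum: currency in ('EUR', 'GBP') or merchant = 'M04']
txn_id=8: ✓ → 1632
txn_id=9: ✗
txn_id=10: ✗
txn_id=11: ✓ → 1349
txn_id=12: ✗
txn_id=13: ✗
txn_id=14: ✓ → 962
txn_id=15: ✓ → 3403
txn_id=16: ✓ → 3968
txn_id=17: ✗
txn_id=18: ✗
eur_sum = 1632 + 1349 + 962 + 3403 + 3968 = 11314
—
[eur_sum2: currency <> 'EUR' or merchant = 'M03']
txn_id=8: ✗
txn_id=9: ✓ → 163
txn_id=10: ✓ → 3990
txn_id=11: ✓ → 1349
txn_id=12: ✓ → 618
txn_id=13: ✓ → 4687
txn_id=14: ✓ → 962
txn_id=15: ✓ → 3403
txn_id=16: ✓ → 3968
txn_id=17: ✓ → 428
txn_id=18: ✓ → 2988
eur_sum2 = 163 + 3990 + 1349 + 618 + 4687 + 962 + 3403 + 3968 + 428 + 2988 = 22556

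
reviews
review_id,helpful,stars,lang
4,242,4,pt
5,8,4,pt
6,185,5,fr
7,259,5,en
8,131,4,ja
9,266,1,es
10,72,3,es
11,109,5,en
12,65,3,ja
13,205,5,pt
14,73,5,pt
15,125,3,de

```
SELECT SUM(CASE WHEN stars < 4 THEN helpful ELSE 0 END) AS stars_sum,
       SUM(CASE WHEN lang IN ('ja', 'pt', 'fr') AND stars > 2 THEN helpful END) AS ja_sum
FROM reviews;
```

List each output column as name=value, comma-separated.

stars_sum=528, ja_sum=909

[stars_sum: stars < 4]
review_id=4: ✗
review_id=5: ✗
review_id=6: ✗
review_id=7: ✗
review_id=8: ✗
review_id=9: ✓ → 266
review_id=10: ✓ → 72
review_id=11: ✗
review_id=12: ✓ → 65
review_id=13: ✗
review_id=14: ✗
review_id=15: ✓ → 125
stars_sum = 266 + 72 + 65 + 125 = 528
—
[ja_sum: lang IN ('ja', 'pt', 'fr') AND stars > 2]
review_id=4: ✓ → 242
review_id=5: ✓ → 8
review_id=6: ✓ → 185
review_id=7: ✗
review_id=8: ✓ → 131
review_id=9: ✗
review_id=10: ✗
review_id=11: ✗
review_id=12: ✓ → 65
review_id=13: ✓ → 205
review_id=14: ✓ → 73
review_id=15: ✗
ja_sum = 242 + 8 + 185 + 131 + 65 + 205 + 73 = 909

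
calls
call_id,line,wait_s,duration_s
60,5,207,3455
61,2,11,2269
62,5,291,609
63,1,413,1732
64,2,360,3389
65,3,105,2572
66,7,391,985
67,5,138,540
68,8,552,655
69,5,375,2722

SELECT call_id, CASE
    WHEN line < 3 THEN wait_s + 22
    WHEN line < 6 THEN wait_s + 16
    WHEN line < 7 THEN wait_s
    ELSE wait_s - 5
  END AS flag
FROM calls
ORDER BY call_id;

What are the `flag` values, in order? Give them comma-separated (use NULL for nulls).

223, 33, 307, 435, 382, 121, 386, 154, 547, 391

call_id=60: line < 6 → 223
call_id=61: line < 3 → 33
call_id=62: line < 6 → 307
call_id=63: line < 3 → 435
call_id=64: line < 3 → 382
call_id=65: line < 6 → 121
call_id=66: ELSE → 386
call_id=67: line < 6 → 154
call_id=68: ELSE → 547
call_id=69: line < 6 → 391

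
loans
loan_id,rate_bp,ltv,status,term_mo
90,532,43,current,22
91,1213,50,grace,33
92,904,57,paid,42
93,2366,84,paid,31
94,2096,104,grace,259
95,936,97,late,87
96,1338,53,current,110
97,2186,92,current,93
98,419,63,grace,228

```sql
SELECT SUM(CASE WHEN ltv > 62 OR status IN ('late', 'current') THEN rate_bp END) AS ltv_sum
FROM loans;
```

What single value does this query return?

9873

loan_id=90: ✓ → 532
loan_id=91: ✗
loan_id=92: ✗
loan_id=93: ✓ → 2366
loan_id=94: ✓ → 2096
loan_id=95: ✓ → 936
loan_id=96: ✓ → 1338
loan_id=97: ✓ → 2186
loan_id=98: ✓ → 419
ltv_sum = 532 + 2366 + 2096 + 936 + 1338 + 2186 + 419 = 9873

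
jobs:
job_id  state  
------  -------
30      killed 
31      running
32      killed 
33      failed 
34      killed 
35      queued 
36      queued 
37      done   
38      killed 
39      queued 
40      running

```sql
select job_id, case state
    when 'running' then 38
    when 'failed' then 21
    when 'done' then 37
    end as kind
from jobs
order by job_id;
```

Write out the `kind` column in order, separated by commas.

NULL, 38, NULL, 21, NULL, NULL, NULL, 37, NULL, NULL, 38

job_id=30: (no match → NULL) → NULL
job_id=31: state='running' → 38
job_id=32: (no match → NULL) → NULL
job_id=33: state='failed' → 21
job_id=34: (no match → NULL) → NULL
job_id=35: (no match → NULL) → NULL
job_id=36: (no match → NULL) → NULL
job_id=37: state='done' → 37
job_id=38: (no match → NULL) → NULL
job_id=39: (no match → NULL) → NULL
job_id=40: state='running' → 38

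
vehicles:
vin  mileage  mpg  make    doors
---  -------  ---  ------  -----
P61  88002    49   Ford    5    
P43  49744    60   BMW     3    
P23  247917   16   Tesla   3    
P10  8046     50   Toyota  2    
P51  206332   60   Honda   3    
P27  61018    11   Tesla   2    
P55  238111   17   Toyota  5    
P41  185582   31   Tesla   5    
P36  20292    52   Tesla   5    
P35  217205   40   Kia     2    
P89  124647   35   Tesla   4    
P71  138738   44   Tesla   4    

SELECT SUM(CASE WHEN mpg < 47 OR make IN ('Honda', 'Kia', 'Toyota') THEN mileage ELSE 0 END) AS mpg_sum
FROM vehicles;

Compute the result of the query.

1427596

vin=P61: ✗
vin=P43: ✗
vin=P23: ✓ → 247917
vin=P10: ✓ → 8046
vin=P51: ✓ → 206332
vin=P27: ✓ → 61018
vin=P55: ✓ → 238111
vin=P41: ✓ → 185582
vin=P36: ✗
vin=P35: ✓ → 217205
vin=P89: ✓ → 124647
vin=P71: ✓ → 138738
mpg_sum = 247917 + 8046 + 206332 + 61018 + 238111 + 185582 + 217205 + 124647 + 138738 = 1427596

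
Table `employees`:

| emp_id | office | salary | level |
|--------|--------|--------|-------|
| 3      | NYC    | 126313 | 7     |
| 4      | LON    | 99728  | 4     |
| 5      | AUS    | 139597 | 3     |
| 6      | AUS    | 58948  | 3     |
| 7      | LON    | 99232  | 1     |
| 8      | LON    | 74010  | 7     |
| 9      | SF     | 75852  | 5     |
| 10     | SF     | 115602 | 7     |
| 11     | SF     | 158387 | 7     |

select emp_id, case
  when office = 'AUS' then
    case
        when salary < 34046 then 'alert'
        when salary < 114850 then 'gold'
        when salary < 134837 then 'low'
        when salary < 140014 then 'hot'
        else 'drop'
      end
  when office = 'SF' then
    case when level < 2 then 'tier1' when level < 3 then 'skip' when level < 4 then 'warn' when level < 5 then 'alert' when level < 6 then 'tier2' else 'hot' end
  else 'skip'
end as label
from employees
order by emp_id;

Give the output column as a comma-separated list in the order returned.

emp_id=3: office='NYC' → outer ELSE → skip
emp_id=4: office='LON' → outer ELSE → skip
emp_id=5: office='AUS' → inner[salary < 140014] → hot
emp_id=6: office='AUS' → inner[salary < 114850] → gold
emp_id=7: office='LON' → outer ELSE → skip
emp_id=8: office='LON' → outer ELSE → skip
emp_id=9: office='SF' → inner[level < 6] → tier2
emp_id=10: office='SF' → inner[ELSE] → hot
emp_id=11: office='SF' → inner[ELSE] → hot

skip, skip, hot, gold, skip, skip, tier2, hot, hot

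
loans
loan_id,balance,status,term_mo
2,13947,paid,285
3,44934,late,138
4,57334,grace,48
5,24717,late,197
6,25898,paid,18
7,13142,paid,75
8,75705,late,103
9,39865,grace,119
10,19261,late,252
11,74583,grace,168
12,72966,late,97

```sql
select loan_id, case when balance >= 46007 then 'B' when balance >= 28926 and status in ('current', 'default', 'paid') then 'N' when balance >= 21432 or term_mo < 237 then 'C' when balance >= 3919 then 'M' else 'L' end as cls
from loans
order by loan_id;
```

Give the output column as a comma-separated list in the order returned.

loan_id=2: balance >= 3919 → M
loan_id=3: balance >= 21432 or term_mo < 237 → C
loan_id=4: balance >= 46007 → B
loan_id=5: balance >= 21432 or term_mo < 237 → C
loan_id=6: balance >= 21432 or term_mo < 237 → C
loan_id=7: balance >= 21432 or term_mo < 237 → C
loan_id=8: balance >= 46007 → B
loan_id=9: balance >= 21432 or term_mo < 237 → C
loan_id=10: balance >= 3919 → M
loan_id=11: balance >= 46007 → B
loan_id=12: balance >= 46007 → B

M, C, B, C, C, C, B, C, M, B, B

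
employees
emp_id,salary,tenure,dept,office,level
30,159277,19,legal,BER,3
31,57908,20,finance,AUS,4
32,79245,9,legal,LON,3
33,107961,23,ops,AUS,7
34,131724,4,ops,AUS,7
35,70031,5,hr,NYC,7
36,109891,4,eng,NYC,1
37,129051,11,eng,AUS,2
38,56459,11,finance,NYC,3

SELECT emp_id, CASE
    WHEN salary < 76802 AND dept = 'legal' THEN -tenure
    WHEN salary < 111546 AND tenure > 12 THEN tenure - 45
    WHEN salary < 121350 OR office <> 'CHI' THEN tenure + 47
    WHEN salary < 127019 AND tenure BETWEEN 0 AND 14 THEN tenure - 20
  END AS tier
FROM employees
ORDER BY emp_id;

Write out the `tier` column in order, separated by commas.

66, -25, 56, -22, 51, 52, 51, 58, 58

emp_id=30: salary < 121350 OR office <> 'CHI' → 66
emp_id=31: salary < 111546 AND tenure > 12 → -25
emp_id=32: salary < 121350 OR office <> 'CHI' → 56
emp_id=33: salary < 111546 AND tenure > 12 → -22
emp_id=34: salary < 121350 OR office <> 'CHI' → 51
emp_id=35: salary < 121350 OR office <> 'CHI' → 52
emp_id=36: salary < 121350 OR office <> 'CHI' → 51
emp_id=37: salary < 121350 OR office <> 'CHI' → 58
emp_id=38: salary < 121350 OR office <> 'CHI' → 58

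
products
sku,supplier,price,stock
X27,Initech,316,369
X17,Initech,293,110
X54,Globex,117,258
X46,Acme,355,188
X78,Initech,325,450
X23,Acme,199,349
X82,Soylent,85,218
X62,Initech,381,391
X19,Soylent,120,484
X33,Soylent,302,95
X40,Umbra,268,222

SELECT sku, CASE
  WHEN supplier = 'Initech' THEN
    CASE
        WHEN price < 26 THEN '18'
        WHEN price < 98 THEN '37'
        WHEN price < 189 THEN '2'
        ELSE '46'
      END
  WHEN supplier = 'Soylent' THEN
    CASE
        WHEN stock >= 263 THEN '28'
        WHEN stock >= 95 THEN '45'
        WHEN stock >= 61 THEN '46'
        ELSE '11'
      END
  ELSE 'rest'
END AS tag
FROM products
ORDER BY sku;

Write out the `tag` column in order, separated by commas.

sku=X17: supplier='Initech' → inner[ELSE] → 46
sku=X19: supplier='Soylent' → inner[stock >= 263] → 28
sku=X23: supplier='Acme' → outer ELSE → rest
sku=X27: supplier='Initech' → inner[ELSE] → 46
sku=X33: supplier='Soylent' → inner[stock >= 95] → 45
sku=X40: supplier='Umbra' → outer ELSE → rest
sku=X46: supplier='Acme' → outer ELSE → rest
sku=X54: supplier='Globex' → outer ELSE → rest
sku=X62: supplier='Initech' → inner[ELSE] → 46
sku=X78: supplier='Initech' → inner[ELSE] → 46
sku=X82: supplier='Soylent' → inner[stock >= 95] → 45

46, 28, rest, 46, 45, rest, rest, rest, 46, 46, 45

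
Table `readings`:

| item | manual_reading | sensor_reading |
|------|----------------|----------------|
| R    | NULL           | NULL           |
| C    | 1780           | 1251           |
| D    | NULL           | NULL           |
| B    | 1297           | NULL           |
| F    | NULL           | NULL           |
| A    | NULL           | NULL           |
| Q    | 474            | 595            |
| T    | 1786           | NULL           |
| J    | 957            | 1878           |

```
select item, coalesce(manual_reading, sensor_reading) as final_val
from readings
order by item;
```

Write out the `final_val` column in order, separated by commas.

NULL, 1297, 1780, NULL, NULL, 957, 474, NULL, 1786

item=A: manual_reading=NULL, sensor_reading=NULL (all NULL) → NULL
item=B: manual_reading=1297 → 1297
item=C: manual_reading=1780 → 1780
item=D: manual_reading=NULL, sensor_reading=NULL (all NULL) → NULL
item=F: manual_reading=NULL, sensor_reading=NULL (all NULL) → NULL
item=J: manual_reading=957 → 957
item=Q: manual_reading=474 → 474
item=R: manual_reading=NULL, sensor_reading=NULL (all NULL) → NULL
item=T: manual_reading=1786 → 1786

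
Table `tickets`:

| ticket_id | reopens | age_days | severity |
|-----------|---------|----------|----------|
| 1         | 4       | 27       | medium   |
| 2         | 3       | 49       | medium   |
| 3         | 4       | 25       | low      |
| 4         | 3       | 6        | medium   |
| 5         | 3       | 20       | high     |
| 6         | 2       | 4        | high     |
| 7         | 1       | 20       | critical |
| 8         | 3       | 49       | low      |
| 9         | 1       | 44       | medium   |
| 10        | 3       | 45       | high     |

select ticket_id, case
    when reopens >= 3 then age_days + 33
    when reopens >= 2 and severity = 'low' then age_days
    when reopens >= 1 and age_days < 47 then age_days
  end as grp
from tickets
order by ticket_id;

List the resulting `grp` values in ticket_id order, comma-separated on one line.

ticket_id=1: reopens >= 3 → 60
ticket_id=2: reopens >= 3 → 82
ticket_id=3: reopens >= 3 → 58
ticket_id=4: reopens >= 3 → 39
ticket_id=5: reopens >= 3 → 53
ticket_id=6: reopens >= 1 and age_days < 47 → 4
ticket_id=7: reopens >= 1 and age_days < 47 → 20
ticket_id=8: reopens >= 3 → 82
ticket_id=9: reopens >= 1 and age_days < 47 → 44
ticket_id=10: reopens >= 3 → 78

60, 82, 58, 39, 53, 4, 20, 82, 44, 78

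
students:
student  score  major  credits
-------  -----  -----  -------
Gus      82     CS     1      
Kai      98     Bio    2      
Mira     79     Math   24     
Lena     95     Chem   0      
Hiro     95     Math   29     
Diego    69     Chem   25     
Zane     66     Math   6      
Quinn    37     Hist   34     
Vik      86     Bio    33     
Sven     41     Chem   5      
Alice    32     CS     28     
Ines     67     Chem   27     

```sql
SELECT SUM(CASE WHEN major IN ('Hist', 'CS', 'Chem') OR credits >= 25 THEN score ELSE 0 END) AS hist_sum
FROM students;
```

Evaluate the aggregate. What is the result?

student=Gus: ✓ → 82
student=Kai: ✗
student=Mira: ✗
student=Lena: ✓ → 95
student=Hiro: ✓ → 95
student=Diego: ✓ → 69
student=Zane: ✗
student=Quinn: ✓ → 37
student=Vik: ✓ → 86
student=Sven: ✓ → 41
student=Alice: ✓ → 32
student=Ines: ✓ → 67
hist_sum = 82 + 95 + 95 + 69 + 37 + 86 + 41 + 32 + 67 = 604

604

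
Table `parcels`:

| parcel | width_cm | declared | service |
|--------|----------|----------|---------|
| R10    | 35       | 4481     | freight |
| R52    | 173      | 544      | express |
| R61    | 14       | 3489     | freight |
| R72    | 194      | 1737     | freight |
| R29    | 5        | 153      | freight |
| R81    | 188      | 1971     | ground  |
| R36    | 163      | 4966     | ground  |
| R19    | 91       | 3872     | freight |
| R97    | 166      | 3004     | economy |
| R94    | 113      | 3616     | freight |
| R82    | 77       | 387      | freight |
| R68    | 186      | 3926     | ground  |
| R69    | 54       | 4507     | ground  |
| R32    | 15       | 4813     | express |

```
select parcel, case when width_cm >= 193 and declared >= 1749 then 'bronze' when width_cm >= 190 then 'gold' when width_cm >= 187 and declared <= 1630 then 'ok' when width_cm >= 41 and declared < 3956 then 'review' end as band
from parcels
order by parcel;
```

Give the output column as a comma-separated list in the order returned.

NULL, review, NULL, NULL, NULL, review, NULL, review, NULL, gold, review, review, review, review

parcel=R10: (no match → NULL) → NULL
parcel=R19: width_cm >= 41 and declared < 3956 → review
parcel=R29: (no match → NULL) → NULL
parcel=R32: (no match → NULL) → NULL
parcel=R36: (no match → NULL) → NULL
parcel=R52: width_cm >= 41 and declared < 3956 → review
parcel=R61: (no match → NULL) → NULL
parcel=R68: width_cm >= 41 and declared < 3956 → review
parcel=R69: (no match → NULL) → NULL
parcel=R72: width_cm >= 190 → gold
parcel=R81: width_cm >= 41 and declared < 3956 → review
parcel=R82: width_cm >= 41 and declared < 3956 → review
parcel=R94: width_cm >= 41 and declared < 3956 → review
parcel=R97: width_cm >= 41 and declared < 3956 → review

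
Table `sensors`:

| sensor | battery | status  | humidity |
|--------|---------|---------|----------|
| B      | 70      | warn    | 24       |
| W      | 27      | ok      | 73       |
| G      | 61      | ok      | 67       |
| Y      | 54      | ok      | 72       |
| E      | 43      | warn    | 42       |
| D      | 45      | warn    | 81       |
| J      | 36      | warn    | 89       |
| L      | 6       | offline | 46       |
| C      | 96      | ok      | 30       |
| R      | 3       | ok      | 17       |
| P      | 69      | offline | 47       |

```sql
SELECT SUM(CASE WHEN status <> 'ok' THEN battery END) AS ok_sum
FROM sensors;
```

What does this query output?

269

sensor=B: ✓ → 70
sensor=W: ✗
sensor=G: ✗
sensor=Y: ✗
sensor=E: ✓ → 43
sensor=D: ✓ → 45
sensor=J: ✓ → 36
sensor=L: ✓ → 6
sensor=C: ✗
sensor=R: ✗
sensor=P: ✓ → 69
ok_sum = 70 + 43 + 45 + 36 + 6 + 69 = 269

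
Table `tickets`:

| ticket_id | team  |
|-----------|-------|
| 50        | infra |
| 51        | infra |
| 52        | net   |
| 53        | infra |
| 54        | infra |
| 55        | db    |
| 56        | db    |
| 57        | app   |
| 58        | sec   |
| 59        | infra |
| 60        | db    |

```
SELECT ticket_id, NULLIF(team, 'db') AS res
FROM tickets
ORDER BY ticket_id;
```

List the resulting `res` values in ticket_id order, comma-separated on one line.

ticket_id=50: team=infra vs db: differ → infra
ticket_id=51: team=infra vs db: differ → infra
ticket_id=52: team=net vs db: differ → net
ticket_id=53: team=infra vs db: differ → infra
ticket_id=54: team=infra vs db: differ → infra
ticket_id=55: team=db vs db: equal → NULL
ticket_id=56: team=db vs db: equal → NULL
ticket_id=57: team=app vs db: differ → app
ticket_id=58: team=sec vs db: differ → sec
ticket_id=59: team=infra vs db: differ → infra
ticket_id=60: team=db vs db: equal → NULL

infra, infra, net, infra, infra, NULL, NULL, app, sec, infra, NULL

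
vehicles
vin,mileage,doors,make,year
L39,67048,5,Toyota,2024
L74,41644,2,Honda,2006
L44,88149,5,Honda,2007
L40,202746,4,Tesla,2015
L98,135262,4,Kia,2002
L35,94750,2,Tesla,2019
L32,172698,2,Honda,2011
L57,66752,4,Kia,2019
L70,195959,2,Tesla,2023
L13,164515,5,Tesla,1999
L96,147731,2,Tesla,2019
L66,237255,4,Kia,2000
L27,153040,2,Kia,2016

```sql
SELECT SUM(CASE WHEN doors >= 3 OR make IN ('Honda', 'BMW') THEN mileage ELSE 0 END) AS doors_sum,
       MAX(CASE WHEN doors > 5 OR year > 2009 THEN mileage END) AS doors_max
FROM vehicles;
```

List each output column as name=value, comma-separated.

doors_sum=1176069, doors_max=202746

[doors_sum: doors >= 3 OR make IN ('Honda', 'BMW')]
vin=L39: ✓ → 67048
vin=L74: ✓ → 41644
vin=L44: ✓ → 88149
vin=L40: ✓ → 202746
vin=L98: ✓ → 135262
vin=L35: ✗
vin=L32: ✓ → 172698
vin=L57: ✓ → 66752
vin=L70: ✗
vin=L13: ✓ → 164515
vin=L96: ✗
vin=L66: ✓ → 237255
vin=L27: ✗
doors_sum = 67048 + 41644 + 88149 + 202746 + 135262 + 172698 + 66752 + 164515 + 237255 = 1176069
—
[doors_max: doors > 5 OR year > 2009]
vin=L39: ✓ → 67048
vin=L74: ✗
vin=L44: ✗
vin=L40: ✓ → 202746
vin=L98: ✗
vin=L35: ✓ → 94750
vin=L32: ✓ → 172698
vin=L57: ✓ → 66752
vin=L70: ✓ → 195959
vin=L13: ✗
vin=L96: ✓ → 147731
vin=L66: ✗
vin=L27: ✓ → 153040
doors_max = MAX(67048, 202746, 94750, 172698, 66752, 195959, 147731, 153040) = 202746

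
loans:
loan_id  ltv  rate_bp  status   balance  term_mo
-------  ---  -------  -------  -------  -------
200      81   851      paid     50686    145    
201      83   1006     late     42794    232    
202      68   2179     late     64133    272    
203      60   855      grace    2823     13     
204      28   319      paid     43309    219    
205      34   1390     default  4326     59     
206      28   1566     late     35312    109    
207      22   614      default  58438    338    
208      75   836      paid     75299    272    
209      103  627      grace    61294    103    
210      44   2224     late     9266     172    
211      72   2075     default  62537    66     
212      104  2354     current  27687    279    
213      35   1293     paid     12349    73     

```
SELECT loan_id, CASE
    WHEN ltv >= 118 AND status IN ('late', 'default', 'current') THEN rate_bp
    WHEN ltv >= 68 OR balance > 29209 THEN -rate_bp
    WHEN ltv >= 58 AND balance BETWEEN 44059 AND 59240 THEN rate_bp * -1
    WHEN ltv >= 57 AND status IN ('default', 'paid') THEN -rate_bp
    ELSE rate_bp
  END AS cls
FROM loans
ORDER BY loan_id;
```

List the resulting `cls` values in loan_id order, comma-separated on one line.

-851, -1006, -2179, 855, -319, 1390, -1566, -614, -836, -627, 2224, -2075, -2354, 1293

loan_id=200: ltv >= 68 OR balance > 29209 → -851
loan_id=201: ltv >= 68 OR balance > 29209 → -1006
loan_id=202: ltv >= 68 OR balance > 29209 → -2179
loan_id=203: ELSE → 855
loan_id=204: ltv >= 68 OR balance > 29209 → -319
loan_id=205: ELSE → 1390
loan_id=206: ltv >= 68 OR balance > 29209 → -1566
loan_id=207: ltv >= 68 OR balance > 29209 → -614
loan_id=208: ltv >= 68 OR balance > 29209 → -836
loan_id=209: ltv >= 68 OR balance > 29209 → -627
loan_id=210: ELSE → 2224
loan_id=211: ltv >= 68 OR balance > 29209 → -2075
loan_id=212: ltv >= 68 OR balance > 29209 → -2354
loan_id=213: ELSE → 1293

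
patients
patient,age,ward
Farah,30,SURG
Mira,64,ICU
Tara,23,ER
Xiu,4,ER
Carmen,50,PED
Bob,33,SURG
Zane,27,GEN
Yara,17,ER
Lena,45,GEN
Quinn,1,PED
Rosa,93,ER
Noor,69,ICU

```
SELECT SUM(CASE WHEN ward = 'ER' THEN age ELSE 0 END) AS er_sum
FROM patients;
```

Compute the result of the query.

137

patient=Farah: ✗
patient=Mira: ✗
patient=Tara: ✓ → 23
patient=Xiu: ✓ → 4
patient=Carmen: ✗
patient=Bob: ✗
patient=Zane: ✗
patient=Yara: ✓ → 17
patient=Lena: ✗
patient=Quinn: ✗
patient=Rosa: ✓ → 93
patient=Noor: ✗
er_sum = 23 + 4 + 17 + 93 = 137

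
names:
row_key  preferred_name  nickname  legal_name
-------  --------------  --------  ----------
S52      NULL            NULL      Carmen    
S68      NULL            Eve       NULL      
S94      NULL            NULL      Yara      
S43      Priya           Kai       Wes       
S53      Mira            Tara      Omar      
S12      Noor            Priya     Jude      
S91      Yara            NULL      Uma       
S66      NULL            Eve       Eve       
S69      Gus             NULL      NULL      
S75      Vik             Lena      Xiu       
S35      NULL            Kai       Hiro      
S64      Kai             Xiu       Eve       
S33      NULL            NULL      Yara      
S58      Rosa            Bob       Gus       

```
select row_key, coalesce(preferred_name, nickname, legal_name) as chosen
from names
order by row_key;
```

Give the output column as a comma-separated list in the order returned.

row_key=S12: preferred_name=Noor → Noor
row_key=S33: preferred_name=NULL, nickname=NULL, legal_name=Yara → Yara
row_key=S35: preferred_name=NULL, nickname=Kai → Kai
row_key=S43: preferred_name=Priya → Priya
row_key=S52: preferred_name=NULL, nickname=NULL, legal_name=Carmen → Carmen
row_key=S53: preferred_name=Mira → Mira
row_key=S58: preferred_name=Rosa → Rosa
row_key=S64: preferred_name=Kai → Kai
row_key=S66: preferred_name=NULL, nickname=Eve → Eve
row_key=S68: preferred_name=NULL, nickname=Eve → Eve
row_key=S69: preferred_name=Gus → Gus
row_key=S75: preferred_name=Vik → Vik
row_key=S91: preferred_name=Yara → Yara
row_key=S94: preferred_name=NULL, nickname=NULL, legal_name=Yara → Yara

Noor, Yara, Kai, Priya, Carmen, Mira, Rosa, Kai, Eve, Eve, Gus, Vik, Yara, Yara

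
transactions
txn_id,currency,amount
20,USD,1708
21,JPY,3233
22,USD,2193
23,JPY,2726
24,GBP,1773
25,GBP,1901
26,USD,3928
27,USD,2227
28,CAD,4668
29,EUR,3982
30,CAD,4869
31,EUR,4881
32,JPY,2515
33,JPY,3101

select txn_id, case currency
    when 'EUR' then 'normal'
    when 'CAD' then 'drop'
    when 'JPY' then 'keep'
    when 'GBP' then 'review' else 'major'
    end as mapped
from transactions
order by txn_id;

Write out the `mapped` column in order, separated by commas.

major, keep, major, keep, review, review, major, major, drop, normal, drop, normal, keep, keep

txn_id=20: ELSE → major
txn_id=21: currency='JPY' → keep
txn_id=22: ELSE → major
txn_id=23: currency='JPY' → keep
txn_id=24: currency='GBP' → review
txn_id=25: currency='GBP' → review
txn_id=26: ELSE → major
txn_id=27: ELSE → major
txn_id=28: currency='CAD' → drop
txn_id=29: currency='EUR' → normal
txn_id=30: currency='CAD' → drop
txn_id=31: currency='EUR' → normal
txn_id=32: currency='JPY' → keep
txn_id=33: currency='JPY' → keep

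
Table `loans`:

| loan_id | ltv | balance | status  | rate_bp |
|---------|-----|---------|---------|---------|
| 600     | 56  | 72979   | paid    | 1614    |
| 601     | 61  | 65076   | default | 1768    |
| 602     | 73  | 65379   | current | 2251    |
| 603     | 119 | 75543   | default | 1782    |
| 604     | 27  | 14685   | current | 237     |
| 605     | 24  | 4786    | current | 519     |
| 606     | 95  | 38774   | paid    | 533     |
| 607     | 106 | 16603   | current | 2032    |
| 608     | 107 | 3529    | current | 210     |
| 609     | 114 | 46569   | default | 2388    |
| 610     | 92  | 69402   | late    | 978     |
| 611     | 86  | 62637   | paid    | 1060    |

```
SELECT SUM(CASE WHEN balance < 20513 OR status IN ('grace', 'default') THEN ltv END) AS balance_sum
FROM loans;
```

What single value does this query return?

loan_id=600: ✗
loan_id=601: ✓ → 61
loan_id=602: ✗
loan_id=603: ✓ → 119
loan_id=604: ✓ → 27
loan_id=605: ✓ → 24
loan_id=606: ✗
loan_id=607: ✓ → 106
loan_id=608: ✓ → 107
loan_id=609: ✓ → 114
loan_id=610: ✗
loan_id=611: ✗
balance_sum = 61 + 119 + 27 + 24 + 106 + 107 + 114 = 558

558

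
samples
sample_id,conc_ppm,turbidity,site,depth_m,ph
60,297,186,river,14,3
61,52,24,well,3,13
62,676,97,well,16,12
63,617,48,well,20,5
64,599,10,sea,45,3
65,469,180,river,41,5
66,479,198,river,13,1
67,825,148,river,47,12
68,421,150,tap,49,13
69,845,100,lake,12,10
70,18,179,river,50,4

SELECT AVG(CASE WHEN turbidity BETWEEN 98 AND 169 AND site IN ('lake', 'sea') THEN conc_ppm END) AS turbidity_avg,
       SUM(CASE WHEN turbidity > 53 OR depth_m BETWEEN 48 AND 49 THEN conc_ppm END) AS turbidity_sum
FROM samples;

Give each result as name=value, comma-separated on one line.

turbidity_avg=845, turbidity_sum=4030

[turbidity_avg: turbidity BETWEEN 98 AND 169 AND site IN ('lake', 'sea')]
sample_id=60: ✗
sample_id=61: ✗
sample_id=62: ✗
sample_id=63: ✗
sample_id=64: ✗
sample_id=65: ✗
sample_id=66: ✗
sample_id=67: ✗
sample_id=68: ✗
sample_id=69: ✓ → 845
sample_id=70: ✗
turbidity_avg = 845
—
[turbidity_sum: turbidity > 53 OR depth_m BETWEEN 48 AND 49]
sample_id=60: ✓ → 297
sample_id=61: ✗
sample_id=62: ✓ → 676
sample_id=63: ✗
sample_id=64: ✗
sample_id=65: ✓ → 469
sample_id=66: ✓ → 479
sample_id=67: ✓ → 825
sample_id=68: ✓ → 421
sample_id=69: ✓ → 845
sample_id=70: ✓ → 18
turbidity_sum = 297 + 676 + 469 + 479 + 825 + 421 + 845 + 18 = 4030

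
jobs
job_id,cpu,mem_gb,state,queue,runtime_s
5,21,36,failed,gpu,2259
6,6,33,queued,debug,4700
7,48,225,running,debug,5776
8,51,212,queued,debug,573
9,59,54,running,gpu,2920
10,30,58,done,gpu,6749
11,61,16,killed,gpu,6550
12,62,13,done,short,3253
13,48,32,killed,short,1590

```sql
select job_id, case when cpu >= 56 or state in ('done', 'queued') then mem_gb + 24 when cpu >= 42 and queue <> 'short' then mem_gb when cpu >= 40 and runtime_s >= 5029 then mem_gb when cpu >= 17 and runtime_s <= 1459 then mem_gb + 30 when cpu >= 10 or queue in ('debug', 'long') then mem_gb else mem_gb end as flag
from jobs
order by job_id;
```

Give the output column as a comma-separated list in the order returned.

job_id=5: cpu >= 10 or queue in ('debug', 'long') → 36
job_id=6: cpu >= 56 or state in ('done', 'queued') → 57
job_id=7: cpu >= 42 and queue <> 'short' → 225
job_id=8: cpu >= 56 or state in ('done', 'queued') → 236
job_id=9: cpu >= 56 or state in ('done', 'queued') → 78
job_id=10: cpu >= 56 or state in ('done', 'queued') → 82
job_id=11: cpu >= 56 or state in ('done', 'queued') → 40
job_id=12: cpu >= 56 or state in ('done', 'queued') → 37
job_id=13: cpu >= 10 or queue in ('debug', 'long') → 32

36, 57, 225, 236, 78, 82, 40, 37, 32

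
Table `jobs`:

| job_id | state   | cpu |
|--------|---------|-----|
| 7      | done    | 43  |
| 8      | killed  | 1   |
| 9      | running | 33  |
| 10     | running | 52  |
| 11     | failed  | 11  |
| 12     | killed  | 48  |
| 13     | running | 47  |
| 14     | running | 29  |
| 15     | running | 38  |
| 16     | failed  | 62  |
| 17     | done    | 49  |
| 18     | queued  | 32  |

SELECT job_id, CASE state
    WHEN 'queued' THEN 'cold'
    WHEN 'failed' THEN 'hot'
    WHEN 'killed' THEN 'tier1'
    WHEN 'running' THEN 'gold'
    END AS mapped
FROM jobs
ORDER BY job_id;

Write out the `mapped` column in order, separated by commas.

NULL, tier1, gold, gold, hot, tier1, gold, gold, gold, hot, NULL, cold

job_id=7: (no match → NULL) → NULL
job_id=8: state='killed' → tier1
job_id=9: state='running' → gold
job_id=10: state='running' → gold
job_id=11: state='failed' → hot
job_id=12: state='killed' → tier1
job_id=13: state='running' → gold
job_id=14: state='running' → gold
job_id=15: state='running' → gold
job_id=16: state='failed' → hot
job_id=17: (no match → NULL) → NULL
job_id=18: state='queued' → cold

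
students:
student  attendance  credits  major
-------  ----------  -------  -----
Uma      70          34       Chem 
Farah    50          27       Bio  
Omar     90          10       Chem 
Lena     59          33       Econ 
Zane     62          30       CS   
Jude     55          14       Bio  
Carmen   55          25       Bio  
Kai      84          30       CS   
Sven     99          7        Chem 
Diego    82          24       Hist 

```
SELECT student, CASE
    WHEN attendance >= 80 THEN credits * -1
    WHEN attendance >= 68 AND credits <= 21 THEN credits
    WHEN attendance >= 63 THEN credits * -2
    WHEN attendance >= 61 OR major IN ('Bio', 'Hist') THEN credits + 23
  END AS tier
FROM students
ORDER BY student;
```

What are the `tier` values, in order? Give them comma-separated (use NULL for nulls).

48, -24, 50, 37, -30, NULL, -10, -7, -68, 53

student=Carmen: attendance >= 61 OR major IN ('Bio', 'Hist') → 48
student=Diego: attendance >= 80 → -24
student=Farah: attendance >= 61 OR major IN ('Bio', 'Hist') → 50
student=Jude: attendance >= 61 OR major IN ('Bio', 'Hist') → 37
student=Kai: attendance >= 80 → -30
student=Lena: (no match → NULL) → NULL
student=Omar: attendance >= 80 → -10
student=Sven: attendance >= 80 → -7
student=Uma: attendance >= 63 → -68
student=Zane: attendance >= 61 OR major IN ('Bio', 'Hist') → 53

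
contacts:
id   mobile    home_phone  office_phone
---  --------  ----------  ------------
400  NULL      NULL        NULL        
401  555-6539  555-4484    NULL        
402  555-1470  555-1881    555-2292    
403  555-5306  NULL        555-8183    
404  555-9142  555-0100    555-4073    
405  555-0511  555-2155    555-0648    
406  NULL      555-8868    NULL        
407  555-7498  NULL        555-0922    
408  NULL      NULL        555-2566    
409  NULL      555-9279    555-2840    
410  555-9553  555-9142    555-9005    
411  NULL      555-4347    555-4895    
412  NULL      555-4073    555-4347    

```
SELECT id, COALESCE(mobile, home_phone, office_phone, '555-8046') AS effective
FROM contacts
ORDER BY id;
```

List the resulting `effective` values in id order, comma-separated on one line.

id=400: mobile=NULL, home_phone=NULL, office_phone=NULL, → literal 555-8046 → 555-8046
id=401: mobile=555-6539 → 555-6539
id=402: mobile=555-1470 → 555-1470
id=403: mobile=555-5306 → 555-5306
id=404: mobile=555-9142 → 555-9142
id=405: mobile=555-0511 → 555-0511
id=406: mobile=NULL, home_phone=555-8868 → 555-8868
id=407: mobile=555-7498 → 555-7498
id=408: mobile=NULL, home_phone=NULL, office_phone=555-2566 → 555-2566
id=409: mobile=NULL, home_phone=555-9279 → 555-9279
id=410: mobile=555-9553 → 555-9553
id=411: mobile=NULL, home_phone=555-4347 → 555-4347
id=412: mobile=NULL, home_phone=555-4073 → 555-4073

555-8046, 555-6539, 555-1470, 555-5306, 555-9142, 555-0511, 555-8868, 555-7498, 555-2566, 555-9279, 555-9553, 555-4347, 555-4073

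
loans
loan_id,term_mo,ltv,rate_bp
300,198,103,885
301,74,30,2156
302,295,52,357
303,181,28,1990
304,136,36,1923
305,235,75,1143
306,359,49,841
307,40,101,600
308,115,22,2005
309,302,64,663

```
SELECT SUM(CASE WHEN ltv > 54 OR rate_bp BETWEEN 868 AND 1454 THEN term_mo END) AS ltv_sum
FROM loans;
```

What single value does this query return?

775

loan_id=300: ✓ → 198
loan_id=301: ✗
loan_id=302: ✗
loan_id=303: ✗
loan_id=304: ✗
loan_id=305: ✓ → 235
loan_id=306: ✗
loan_id=307: ✓ → 40
loan_id=308: ✗
loan_id=309: ✓ → 302
ltv_sum = 198 + 235 + 40 + 302 = 775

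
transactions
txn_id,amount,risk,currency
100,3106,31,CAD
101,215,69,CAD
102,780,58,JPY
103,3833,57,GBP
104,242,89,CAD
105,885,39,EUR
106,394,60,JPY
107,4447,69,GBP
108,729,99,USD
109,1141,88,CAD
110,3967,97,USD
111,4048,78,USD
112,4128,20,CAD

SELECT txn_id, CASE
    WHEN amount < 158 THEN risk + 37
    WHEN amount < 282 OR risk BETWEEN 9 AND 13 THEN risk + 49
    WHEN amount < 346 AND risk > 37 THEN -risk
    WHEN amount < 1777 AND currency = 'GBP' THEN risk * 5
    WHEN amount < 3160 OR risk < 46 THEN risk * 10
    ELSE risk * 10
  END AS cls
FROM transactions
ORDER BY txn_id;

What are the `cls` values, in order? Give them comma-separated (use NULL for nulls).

310, 118, 580, 570, 138, 390, 600, 690, 990, 880, 970, 780, 200

txn_id=100: amount < 3160 OR risk < 46 → 310
txn_id=101: amount < 282 OR risk BETWEEN 9 AND 13 → 118
txn_id=102: amount < 3160 OR risk < 46 → 580
txn_id=103: ELSE → 570
txn_id=104: amount < 282 OR risk BETWEEN 9 AND 13 → 138
txn_id=105: amount < 3160 OR risk < 46 → 390
txn_id=106: amount < 3160 OR risk < 46 → 600
txn_id=107: ELSE → 690
txn_id=108: amount < 3160 OR risk < 46 → 990
txn_id=109: amount < 3160 OR risk < 46 → 880
txn_id=110: ELSE → 970
txn_id=111: ELSE → 780
txn_id=112: amount < 3160 OR risk < 46 → 200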